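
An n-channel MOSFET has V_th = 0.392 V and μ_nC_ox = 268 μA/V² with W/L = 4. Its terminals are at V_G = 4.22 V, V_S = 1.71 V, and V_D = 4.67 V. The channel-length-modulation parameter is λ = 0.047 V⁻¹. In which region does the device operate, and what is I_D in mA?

V_GS = V_G − V_S = 4.22 − 1.71 = 2.51 V; V_DS = V_D − V_S = 4.67 − 1.71 = 2.96 V.
k_n = μ_nC_ox · (W/L) = 1.072 mA/V².
V_ov = V_GS − V_th = 2.51 − 0.392 = 2.12 V.
Since V_DS = 2.96 V ≥ V_ov = 2.12 V, the device is in saturation.
I_D = ½ k_n V_ov² (1 + λ V_DS) = 0.5 × 1.072 × 2.12² × (1 + 0.047 × 2.96) = 2.74 mA.

Saturation; I_D = 2.74 mA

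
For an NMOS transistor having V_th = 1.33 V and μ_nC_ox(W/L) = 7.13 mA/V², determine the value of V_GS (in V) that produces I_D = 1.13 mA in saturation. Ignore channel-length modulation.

V_GS = 1.89 V

In saturation I_D = ½ k_n (V_GS − V_th)², so V_GS − V_th = √(2 I_D / k_n) = √(2 × 1.13 / 7.13) = 0.563 V.
V_GS = 1.33 + 0.563 = 1.89 V.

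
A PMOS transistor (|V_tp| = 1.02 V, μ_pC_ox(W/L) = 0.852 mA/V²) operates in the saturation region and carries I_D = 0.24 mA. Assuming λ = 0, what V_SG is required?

V_SG = 1.77 V

In saturation I_D = ½ k_p (V_SG − |V_tp|)², so V_SG − |V_tp| = √(2 I_D / k_p) = √(2 × 0.24 / 0.852) = 0.751 V.
V_SG = 1.02 + 0.751 = 1.77 V.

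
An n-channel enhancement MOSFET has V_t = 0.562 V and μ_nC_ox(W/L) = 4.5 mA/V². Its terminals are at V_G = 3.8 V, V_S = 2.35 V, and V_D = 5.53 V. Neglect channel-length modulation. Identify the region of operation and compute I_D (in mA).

V_GS = V_G − V_S = 3.8 − 2.35 = 1.45 V; V_DS = V_D − V_S = 5.53 − 2.35 = 3.18 V.
V_ov = V_GS − V_t = 1.45 − 0.562 = 0.888 V.
Since V_DS = 3.18 V ≥ V_ov = 0.888 V, the device is in saturation.
I_D = ½ k_n V_ov² = 0.5 × 4.5 × 0.888² = 1.77 mA.

Saturation; I_D = 1.77 mA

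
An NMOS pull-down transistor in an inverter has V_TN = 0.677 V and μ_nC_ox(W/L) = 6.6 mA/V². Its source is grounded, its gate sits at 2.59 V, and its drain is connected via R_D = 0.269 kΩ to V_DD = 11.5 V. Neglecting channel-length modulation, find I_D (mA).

I_D = 12.1 mA

V_GS = V_G = 2.59 V, so V_ov = 2.59 − 0.677 = 1.91 V.
Assume saturation: I_D = ½ k_n V_ov² = 0.5 × 6.6 × 1.91² = 12.1 mA, giving V_DS = V_DD − I_D R_D = 11.5 − 12.1 × 0.269 = 8.25 V.
V_DS = 8.25 V ≥ V_ov = 1.91 V, confirming saturation.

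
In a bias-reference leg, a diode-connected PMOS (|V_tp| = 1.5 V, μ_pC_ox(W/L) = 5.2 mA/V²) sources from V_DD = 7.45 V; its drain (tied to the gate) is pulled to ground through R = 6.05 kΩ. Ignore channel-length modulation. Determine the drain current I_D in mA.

I_D = 0.887 mA

With gate tied to drain, V_SG = V_SD ≥ V_SG − |V_tp|, so the device is in saturation.
KCL at the drain: ½ k_p (V_SG − |V_tp|)² = (V_DD − V_SG)/R.
Let x = V_SG − 1.5. Then 15.7 x² + x − 5.95 = 0, giving x = 0.584 V (positive root), so V_SG = 2.08 V.
I_D = (V_DD − V_SG)/R = (7.45 − 2.08) / 6.05 = 0.887 mA.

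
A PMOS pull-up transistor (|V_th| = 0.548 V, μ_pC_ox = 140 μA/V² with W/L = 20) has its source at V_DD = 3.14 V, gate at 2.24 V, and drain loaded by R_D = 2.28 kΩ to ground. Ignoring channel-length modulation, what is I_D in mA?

V_SG = V_DD − V_G = 3.14 − 2.24 = 0.9 V, so V_ov = 0.9 − 0.548 = 0.352 V.
k_p = μ_pC_ox · (W/L) = 2.8 mA/V².
Assume saturation: I_D = ½ k_p V_ov² = 0.5 × 2.8 × 0.352² = 0.173 mA, giving V_SD = V_DD − I_D R_D = 3.14 − 0.173 × 2.28 = 2.74 V.
V_SD = 2.74 V ≥ V_ov = 0.352 V, confirming saturation.

I_D = 0.173 mA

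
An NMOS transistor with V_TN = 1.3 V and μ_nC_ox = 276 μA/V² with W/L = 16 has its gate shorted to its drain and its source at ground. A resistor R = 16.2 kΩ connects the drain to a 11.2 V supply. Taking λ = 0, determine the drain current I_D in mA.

I_D = 0.579 mA

With gate tied to drain, V_GS = V_DS ≥ V_GS − V_TN, so the device is in saturation.
k_n = μ_nC_ox · (W/L) = 4.416 mA/V².
KCL at the drain: ½ k_n (V_GS − V_TN)² = (V_DD − V_GS)/R.
Let x = V_GS − 1.3. Then 35.8 x² + x − 9.9 = 0, giving x = 0.512 V (positive root), so V_GS = 1.81 V.
I_D = (V_DD − V_GS)/R = (11.2 − 1.81) / 16.2 = 0.579 mA.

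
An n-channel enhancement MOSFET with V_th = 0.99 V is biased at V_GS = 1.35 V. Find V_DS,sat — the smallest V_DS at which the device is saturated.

The boundary between triode and saturation is V_DS = V_GS − V_th = V_ov.
V_ov = 1.35 − 0.99 = 0.36 V.

V_DS,sat = 0.360 V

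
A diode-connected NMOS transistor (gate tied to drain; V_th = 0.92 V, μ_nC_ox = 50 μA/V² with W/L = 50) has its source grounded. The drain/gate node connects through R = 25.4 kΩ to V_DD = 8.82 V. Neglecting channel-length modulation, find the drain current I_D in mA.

With gate tied to drain, V_GS = V_DS ≥ V_GS − V_th, so the device is in saturation.
k_n = μ_nC_ox · (W/L) = 2.5 mA/V².
KCL at the drain: ½ k_n (V_GS − V_th)² = (V_DD − V_GS)/R.
Let x = V_GS − 0.92. Then 31.8 x² + x − 7.9 = 0, giving x = 0.483 V (positive root), so V_GS = 1.4 V.
I_D = (V_DD − V_GS)/R = (8.82 − 1.4) / 25.4 = 0.292 mA.

I_D = 0.292 mA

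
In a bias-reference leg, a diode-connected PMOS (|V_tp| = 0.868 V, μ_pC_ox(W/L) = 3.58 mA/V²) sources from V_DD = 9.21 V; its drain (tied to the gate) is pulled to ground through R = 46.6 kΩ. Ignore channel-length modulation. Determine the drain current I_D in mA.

I_D = 0.172 mA

With gate tied to drain, V_SG = V_SD ≥ V_SG − |V_tp|, so the device is in saturation.
KCL at the drain: ½ k_p (V_SG − |V_tp|)² = (V_DD − V_SG)/R.
Let x = V_SG − 0.868. Then 83.4 x² + x − 8.342 = 0, giving x = 0.31 V (positive root), so V_SG = 1.18 V.
I_D = (V_DD − V_SG)/R = (9.21 − 1.18) / 46.6 = 0.172 mA.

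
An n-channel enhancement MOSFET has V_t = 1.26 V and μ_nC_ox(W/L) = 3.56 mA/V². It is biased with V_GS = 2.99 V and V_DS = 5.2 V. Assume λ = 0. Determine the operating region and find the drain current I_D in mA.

V_ov = V_GS − V_t = 2.99 − 1.26 = 1.73 V.
Since V_DS = 5.2 V ≥ V_ov = 1.73 V, the device is in saturation.
I_D = ½ k_n V_ov² = 0.5 × 3.56 × 1.73² = 5.33 mA.

Saturation; I_D = 5.33 mA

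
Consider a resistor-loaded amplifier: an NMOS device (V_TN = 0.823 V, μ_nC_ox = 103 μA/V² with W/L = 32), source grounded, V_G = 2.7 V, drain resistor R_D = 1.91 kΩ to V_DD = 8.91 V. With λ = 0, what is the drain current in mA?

I_D = 4.20 mA

V_GS = V_G = 2.7 V, so V_ov = 2.7 − 0.823 = 1.88 V.
k_n = μ_nC_ox · (W/L) = 3.296 mA/V².
Assume saturation: I_D = ½ k_n V_ov² = 0.5 × 3.296 × 1.88² = 5.81 mA, giving V_DS = V_DD − I_D R_D = 8.91 − 5.81 × 1.91 = -2.18 V.
But -2.18 V < V_ov = 1.88 V, so the device is actually in triode.
In triode I_D = k_n[V_ov V_DS − ½ V_DS²] and I_D = (V_DD − V_DS)/R_D. Equating: 3.15 V_DS² − 12.82 V_DS + 8.91 = 0, giving V_DS = 0.89 V (the root below V_ov).
I_D = (8.91 − 0.89) / 1.91 = 4.2 mA.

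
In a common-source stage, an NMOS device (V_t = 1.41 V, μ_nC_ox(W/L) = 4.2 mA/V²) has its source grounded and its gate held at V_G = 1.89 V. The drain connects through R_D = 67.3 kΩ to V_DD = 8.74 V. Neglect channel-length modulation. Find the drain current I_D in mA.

V_GS = V_G = 1.89 V, so V_ov = 1.89 − 1.41 = 0.48 V.
Assume saturation: I_D = ½ k_n V_ov² = 0.5 × 4.2 × 0.48² = 0.484 mA, giving V_DS = V_DD − I_D R_D = 8.74 − 0.484 × 67.3 = -23.8 V.
But -23.8 V < V_ov = 0.48 V, so the device is actually in triode.
In triode I_D = k_n[V_ov V_DS − ½ V_DS²] and I_D = (V_DD − V_DS)/R_D. Equating: 141 V_DS² − 136.7 V_DS + 8.74 = 0, giving V_DS = 0.0688 V (the root below V_ov).
I_D = (8.74 − 0.0688) / 67.3 = 0.129 mA.

I_D = 0.129 mA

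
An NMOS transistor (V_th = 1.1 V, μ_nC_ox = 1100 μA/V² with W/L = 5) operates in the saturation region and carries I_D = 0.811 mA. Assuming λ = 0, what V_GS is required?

V_GS = 1.64 V

k_n = μ_nC_ox · (W/L) = 5.5 mA/V².
In saturation I_D = ½ k_n (V_GS − V_th)², so V_GS − V_th = √(2 I_D / k_n) = √(2 × 0.811 / 5.5) = 0.543 V.
V_GS = 1.1 + 0.543 = 1.64 V.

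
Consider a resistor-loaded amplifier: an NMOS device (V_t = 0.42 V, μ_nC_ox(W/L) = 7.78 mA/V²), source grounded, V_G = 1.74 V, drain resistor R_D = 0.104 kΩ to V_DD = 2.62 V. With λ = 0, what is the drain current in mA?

I_D = 6.78 mA

V_GS = V_G = 1.74 V, so V_ov = 1.74 − 0.42 = 1.32 V.
Assume saturation: I_D = ½ k_n V_ov² = 0.5 × 7.78 × 1.32² = 6.78 mA, giving V_DS = V_DD − I_D R_D = 2.62 − 6.78 × 0.104 = 1.92 V.
V_DS = 1.92 V ≥ V_ov = 1.32 V, confirming saturation.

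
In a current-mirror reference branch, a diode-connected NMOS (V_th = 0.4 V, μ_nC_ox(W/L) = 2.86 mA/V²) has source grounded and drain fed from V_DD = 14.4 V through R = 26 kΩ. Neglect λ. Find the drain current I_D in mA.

I_D = 0.515 mA

With gate tied to drain, V_GS = V_DS ≥ V_GS − V_th, so the device is in saturation.
KCL at the drain: ½ k_n (V_GS − V_th)² = (V_DD − V_GS)/R.
Let x = V_GS − 0.4. Then 37.2 x² + x − 14 = 0, giving x = 0.6 V (positive root), so V_GS = 1 V.
I_D = (V_DD − V_GS)/R = (14.4 − 1) / 26 = 0.515 mA.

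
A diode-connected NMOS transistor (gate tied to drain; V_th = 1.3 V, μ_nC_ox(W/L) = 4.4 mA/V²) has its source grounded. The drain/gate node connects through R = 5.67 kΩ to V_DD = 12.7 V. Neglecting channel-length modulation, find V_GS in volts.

V_GS = 2.22 V

With gate tied to drain, V_GS = V_DS ≥ V_GS − V_th, so the device is in saturation.
KCL at the drain: ½ k_n (V_GS − V_th)² = (V_DD − V_GS)/R.
Let x = V_GS − 1.3. Then 12.5 x² + x − 11.4 = 0, giving x = 0.917 V (positive root), so V_GS = 2.22 V.
I_D = (V_DD − V_GS)/R = (12.7 − 2.22) / 5.67 = 1.85 mA.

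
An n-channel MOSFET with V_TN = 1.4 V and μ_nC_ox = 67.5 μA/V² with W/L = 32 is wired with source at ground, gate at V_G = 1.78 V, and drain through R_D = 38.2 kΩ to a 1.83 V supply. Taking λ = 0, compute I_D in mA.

I_D = 0.0463 mA

V_GS = V_G = 1.78 V, so V_ov = 1.78 − 1.4 = 0.38 V.
k_n = μ_nC_ox · (W/L) = 2.16 mA/V².
Assume saturation: I_D = ½ k_n V_ov² = 0.5 × 2.16 × 0.38² = 0.156 mA, giving V_DS = V_DD − I_D R_D = 1.83 − 0.156 × 38.2 = -4.13 V.
But -4.13 V < V_ov = 0.38 V, so the device is actually in triode.
In triode I_D = k_n[V_ov V_DS − ½ V_DS²] and I_D = (V_DD − V_DS)/R_D. Equating: 41.3 V_DS² − 32.35 V_DS + 1.83 = 0, giving V_DS = 0.0614 V (the root below V_ov).
I_D = (1.83 − 0.0614) / 38.2 = 0.0463 mA.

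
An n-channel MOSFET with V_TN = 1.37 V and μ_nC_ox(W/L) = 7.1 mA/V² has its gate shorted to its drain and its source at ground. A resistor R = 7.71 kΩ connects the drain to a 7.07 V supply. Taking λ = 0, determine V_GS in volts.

V_GS = 1.81 V

With gate tied to drain, V_GS = V_DS ≥ V_GS − V_TN, so the device is in saturation.
KCL at the drain: ½ k_n (V_GS − V_TN)² = (V_DD − V_GS)/R.
Let x = V_GS − 1.37. Then 27.4 x² + x − 5.7 = 0, giving x = 0.438 V (positive root), so V_GS = 1.81 V.
I_D = (V_DD − V_GS)/R = (7.07 − 1.81) / 7.71 = 0.682 mA.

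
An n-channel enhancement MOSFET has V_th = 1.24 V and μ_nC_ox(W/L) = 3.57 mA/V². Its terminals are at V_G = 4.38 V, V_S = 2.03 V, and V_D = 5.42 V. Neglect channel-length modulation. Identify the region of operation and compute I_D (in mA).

Saturation; I_D = 2.20 mA

V_GS = V_G − V_S = 4.38 − 2.03 = 2.35 V; V_DS = V_D − V_S = 5.42 − 2.03 = 3.39 V.
V_ov = V_GS − V_th = 2.35 − 1.24 = 1.11 V.
Since V_DS = 3.39 V ≥ V_ov = 1.11 V, the device is in saturation.
I_D = ½ k_n V_ov² = 0.5 × 3.57 × 1.11² = 2.2 mA.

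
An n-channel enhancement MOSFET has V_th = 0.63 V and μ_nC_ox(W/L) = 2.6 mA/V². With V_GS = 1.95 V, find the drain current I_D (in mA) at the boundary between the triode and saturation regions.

I_D = 2.27 mA

At the boundary V_DS = V_ov = V_GS − V_th = 1.95 − 0.63 = 1.32 V.
I_D = ½ k_n V_ov² = 0.5 × 2.6 × 1.32² = 2.27 mA.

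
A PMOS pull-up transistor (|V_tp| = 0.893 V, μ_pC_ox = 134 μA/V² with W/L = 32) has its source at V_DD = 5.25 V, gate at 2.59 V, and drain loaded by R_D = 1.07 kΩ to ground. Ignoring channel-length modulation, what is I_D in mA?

V_SG = V_DD − V_G = 5.25 − 2.59 = 2.66 V, so V_ov = 2.66 − 0.893 = 1.77 V.
k_p = μ_pC_ox · (W/L) = 4.288 mA/V².
Assume saturation: I_D = ½ k_p V_ov² = 0.5 × 4.288 × 1.77² = 6.69 mA, giving V_SD = V_DD − I_D R_D = 5.25 − 6.69 × 1.07 = -1.91 V.
But -1.91 V < V_ov = 1.77 V, so the device is actually in triode.
In triode I_D = k_p[V_ov V_SD − ½ V_SD²] and I_D = (V_DD − V_SD)/R_D. Equating: 2.29 V_SD² − 9.107 V_SD + 5.25 = 0, giving V_SD = 0.7 V (the root below V_ov).
I_D = (5.25 − 0.7) / 1.07 = 4.25 mA.

I_D = 4.25 mA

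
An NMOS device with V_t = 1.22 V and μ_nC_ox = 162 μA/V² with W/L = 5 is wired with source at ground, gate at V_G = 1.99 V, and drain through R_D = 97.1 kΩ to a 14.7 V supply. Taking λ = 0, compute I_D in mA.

V_GS = V_G = 1.99 V, so V_ov = 1.99 − 1.22 = 0.77 V.
k_n = μ_nC_ox · (W/L) = 0.81 mA/V².
Assume saturation: I_D = ½ k_n V_ov² = 0.5 × 0.81 × 0.77² = 0.24 mA, giving V_DS = V_DD − I_D R_D = 14.7 − 0.24 × 97.1 = -8.62 V.
But -8.62 V < V_ov = 0.77 V, so the device is actually in triode.
In triode I_D = k_n[V_ov V_DS − ½ V_DS²] and I_D = (V_DD − V_DS)/R_D. Equating: 39.3 V_DS² − 61.56 V_DS + 14.7 = 0, giving V_DS = 0.294 V (the root below V_ov).
I_D = (14.7 − 0.294) / 97.1 = 0.148 mA.

I_D = 0.148 mA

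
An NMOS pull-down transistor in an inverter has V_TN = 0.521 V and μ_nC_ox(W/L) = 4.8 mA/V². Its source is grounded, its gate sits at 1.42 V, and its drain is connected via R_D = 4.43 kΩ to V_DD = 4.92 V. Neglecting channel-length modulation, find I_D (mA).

I_D = 1.05 mA

V_GS = V_G = 1.42 V, so V_ov = 1.42 − 0.521 = 0.899 V.
Assume saturation: I_D = ½ k_n V_ov² = 0.5 × 4.8 × 0.899² = 1.94 mA, giving V_DS = V_DD − I_D R_D = 4.92 − 1.94 × 4.43 = -3.67 V.
But -3.67 V < V_ov = 0.899 V, so the device is actually in triode.
In triode I_D = k_n[V_ov V_DS − ½ V_DS²] and I_D = (V_DD − V_DS)/R_D. Equating: 10.6 V_DS² − 20.12 V_DS + 4.92 = 0, giving V_DS = 0.289 V (the root below V_ov).
I_D = (4.92 − 0.289) / 4.43 = 1.05 mA.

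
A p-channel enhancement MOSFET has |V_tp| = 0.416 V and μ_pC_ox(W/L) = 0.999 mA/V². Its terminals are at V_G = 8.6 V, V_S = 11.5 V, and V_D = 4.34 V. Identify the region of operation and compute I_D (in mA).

Saturation; I_D = 3.08 mA

V_SG = V_S − V_G = 11.5 − 8.6 = 2.9 V; V_SD = V_S − V_D = 11.5 − 4.34 = 7.16 V.
V_ov = V_SG − |V_tp| = 2.9 − 0.416 = 2.48 V.
Since V_SD = 7.16 V ≥ V_ov = 2.48 V, the device is in saturation.
I_D = ½ k_p V_ov² = 0.5 × 0.999 × 2.48² = 3.08 mA.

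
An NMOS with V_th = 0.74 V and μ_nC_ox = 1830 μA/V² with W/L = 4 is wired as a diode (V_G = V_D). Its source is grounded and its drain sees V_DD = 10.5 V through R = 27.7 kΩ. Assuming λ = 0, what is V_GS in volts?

V_GS = 1.05 V

With gate tied to drain, V_GS = V_DS ≥ V_GS − V_th, so the device is in saturation.
k_n = μ_nC_ox · (W/L) = 7.32 mA/V².
KCL at the drain: ½ k_n (V_GS − V_th)² = (V_DD − V_GS)/R.
Let x = V_GS − 0.74. Then 101 x² + x − 9.76 = 0, giving x = 0.305 V (positive root), so V_GS = 1.05 V.
I_D = (V_DD − V_GS)/R = (10.5 − 1.05) / 27.7 = 0.341 mA.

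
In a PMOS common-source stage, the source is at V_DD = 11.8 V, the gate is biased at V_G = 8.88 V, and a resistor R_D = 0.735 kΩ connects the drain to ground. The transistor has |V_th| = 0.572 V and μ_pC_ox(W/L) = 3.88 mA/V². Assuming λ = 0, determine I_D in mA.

I_D = 10.7 mA

V_SG = V_DD − V_G = 11.8 − 8.88 = 2.92 V, so V_ov = 2.92 − 0.572 = 2.35 V.
Assume saturation: I_D = ½ k_p V_ov² = 0.5 × 3.88 × 2.35² = 10.7 mA, giving V_SD = V_DD − I_D R_D = 11.8 − 10.7 × 0.735 = 3.94 V.
V_SD = 3.94 V ≥ V_ov = 2.35 V, confirming saturation.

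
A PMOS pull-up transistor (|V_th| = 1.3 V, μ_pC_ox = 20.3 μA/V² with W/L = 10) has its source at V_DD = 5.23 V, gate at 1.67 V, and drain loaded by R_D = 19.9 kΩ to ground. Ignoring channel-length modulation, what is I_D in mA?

V_SG = V_DD − V_G = 5.23 − 1.67 = 3.56 V, so V_ov = 3.56 − 1.3 = 2.26 V.
k_p = μ_pC_ox · (W/L) = 0.203 mA/V².
Assume saturation: I_D = ½ k_p V_ov² = 0.5 × 0.203 × 2.26² = 0.518 mA, giving V_SD = V_DD − I_D R_D = 5.23 − 0.518 × 19.9 = -5.09 V.
But -5.09 V < V_ov = 2.26 V, so the device is actually in triode.
In triode I_D = k_p[V_ov V_SD − ½ V_SD²] and I_D = (V_DD − V_SD)/R_D. Equating: 2.02 V_SD² − 10.13 V_SD + 5.23 = 0, giving V_SD = 0.584 V (the root below V_ov).
I_D = (5.23 − 0.584) / 19.9 = 0.233 mA.

I_D = 0.233 mA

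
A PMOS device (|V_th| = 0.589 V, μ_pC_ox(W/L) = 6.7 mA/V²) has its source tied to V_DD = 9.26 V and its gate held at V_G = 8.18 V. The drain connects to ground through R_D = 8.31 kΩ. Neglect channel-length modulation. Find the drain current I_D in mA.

I_D = 0.808 mA

V_SG = V_DD − V_G = 9.26 − 8.18 = 1.08 V, so V_ov = 1.08 − 0.589 = 0.491 V.
Assume saturation: I_D = ½ k_p V_ov² = 0.5 × 6.7 × 0.491² = 0.808 mA, giving V_SD = V_DD − I_D R_D = 9.26 − 0.808 × 8.31 = 2.55 V.
V_SD = 2.55 V ≥ V_ov = 0.491 V, confirming saturation.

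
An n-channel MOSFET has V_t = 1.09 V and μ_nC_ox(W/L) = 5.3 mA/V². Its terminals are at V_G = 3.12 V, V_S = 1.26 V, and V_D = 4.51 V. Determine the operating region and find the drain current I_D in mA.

V_GS = V_G − V_S = 3.12 − 1.26 = 1.86 V; V_DS = V_D − V_S = 4.51 − 1.26 = 3.25 V.
V_ov = V_GS − V_t = 1.86 − 1.09 = 0.77 V.
Since V_DS = 3.25 V ≥ V_ov = 0.77 V, the device is in saturation.
I_D = ½ k_n V_ov² = 0.5 × 5.3 × 0.77² = 1.57 mA.

Saturation; I_D = 1.57 mA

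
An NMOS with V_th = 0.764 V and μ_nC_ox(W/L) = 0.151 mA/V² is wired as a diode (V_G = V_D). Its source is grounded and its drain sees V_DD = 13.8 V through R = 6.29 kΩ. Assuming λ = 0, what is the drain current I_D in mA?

With gate tied to drain, V_GS = V_DS ≥ V_GS − V_th, so the device is in saturation.
KCL at the drain: ½ k_n (V_GS − V_th)² = (V_DD − V_GS)/R.
Let x = V_GS − 0.764. Then 0.475 x² + x − 13.04 = 0, giving x = 4.29 V (positive root), so V_GS = 5.06 V.
I_D = (V_DD − V_GS)/R = (13.8 − 5.06) / 6.29 = 1.39 mA.

I_D = 1.39 mA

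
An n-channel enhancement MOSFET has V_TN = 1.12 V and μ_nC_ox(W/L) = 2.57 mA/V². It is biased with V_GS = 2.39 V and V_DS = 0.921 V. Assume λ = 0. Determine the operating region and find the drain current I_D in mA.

V_ov = V_GS − V_TN = 2.39 − 1.12 = 1.27 V.
Since V_DS = 0.921 V < V_ov = 1.27 V, the device is in the triode region.
I_D = k_n [V_ov · V_DS − ½ V_DS²] = 2.57 × [1.27 × 0.921 − 0.5 × 0.921²] = 1.92 mA.

Triode; I_D = 1.92 mA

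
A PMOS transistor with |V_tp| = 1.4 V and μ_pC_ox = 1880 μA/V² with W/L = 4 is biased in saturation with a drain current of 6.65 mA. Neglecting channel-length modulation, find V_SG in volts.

V_SG = 2.73 V

k_p = μ_pC_ox · (W/L) = 7.52 mA/V².
In saturation I_D = ½ k_p (V_SG − |V_tp|)², so V_SG − |V_tp| = √(2 I_D / k_p) = √(2 × 6.65 / 7.52) = 1.33 V.
V_SG = 1.4 + 1.33 = 2.73 V.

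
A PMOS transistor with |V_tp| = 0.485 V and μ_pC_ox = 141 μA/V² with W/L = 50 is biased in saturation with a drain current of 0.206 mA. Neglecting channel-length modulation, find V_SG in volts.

V_SG = 0.727 V

k_p = μ_pC_ox · (W/L) = 7.05 mA/V².
In saturation I_D = ½ k_p (V_SG − |V_tp|)², so V_SG − |V_tp| = √(2 I_D / k_p) = √(2 × 0.206 / 7.05) = 0.242 V.
V_SG = 0.485 + 0.242 = 0.727 V.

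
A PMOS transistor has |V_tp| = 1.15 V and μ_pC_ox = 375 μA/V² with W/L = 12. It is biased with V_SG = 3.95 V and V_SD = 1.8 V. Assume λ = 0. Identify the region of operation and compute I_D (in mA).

Triode; I_D = 15.4 mA

k_p = μ_pC_ox · (W/L) = 4.5 mA/V².
V_ov = V_SG − |V_tp| = 3.95 − 1.15 = 2.8 V.
Since V_SD = 1.8 V < V_ov = 2.8 V, the device is in the triode region.
I_D = k_p [V_ov · V_SD − ½ V_SD²] = 4.5 × [2.8 × 1.8 − 0.5 × 1.8²] = 15.4 mA.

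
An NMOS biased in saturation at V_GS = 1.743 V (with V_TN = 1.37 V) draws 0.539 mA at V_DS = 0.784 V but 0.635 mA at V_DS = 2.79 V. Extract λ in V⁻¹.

With V_GS fixed, I_D ∝ (1 + λ V_DS) in saturation, so I_D2/I_D1 = (1 + λ V_DS2)/(1 + λ V_DS1).
0.635/0.539 = 1.178 = (1 + 2.79 λ)/(1 + 0.784 λ).
Solving: λ (I_D1 V_DS2 − I_D2 V_DS1) = I_D2 − I_D1, so λ = (0.635 − 0.539) / (0.539 × 2.79 − 0.635 × 0.784) = 0.096 / 1.01 = 0.0954 V⁻¹.

λ = 0.0954 V⁻¹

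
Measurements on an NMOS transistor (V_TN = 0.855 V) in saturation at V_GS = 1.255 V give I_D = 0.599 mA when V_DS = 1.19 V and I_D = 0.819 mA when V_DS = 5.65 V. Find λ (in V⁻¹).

λ = 0.0913 V⁻¹

With V_GS fixed, I_D ∝ (1 + λ V_DS) in saturation, so I_D2/I_D1 = (1 + λ V_DS2)/(1 + λ V_DS1).
0.819/0.599 = 1.367 = (1 + 5.65 λ)/(1 + 1.19 λ).
Solving: λ (I_D1 V_DS2 − I_D2 V_DS1) = I_D2 − I_D1, so λ = (0.819 − 0.599) / (0.599 × 5.65 − 0.819 × 1.19) = 0.22 / 2.41 = 0.0913 V⁻¹.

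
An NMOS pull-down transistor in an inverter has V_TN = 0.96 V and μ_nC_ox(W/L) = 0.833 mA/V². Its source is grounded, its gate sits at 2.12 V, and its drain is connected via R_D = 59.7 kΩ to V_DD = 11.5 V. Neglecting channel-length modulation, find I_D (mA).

I_D = 0.189 mA

V_GS = V_G = 2.12 V, so V_ov = 2.12 − 0.96 = 1.16 V.
Assume saturation: I_D = ½ k_n V_ov² = 0.5 × 0.833 × 1.16² = 0.56 mA, giving V_DS = V_DD − I_D R_D = 11.5 − 0.56 × 59.7 = -22 V.
But -22 V < V_ov = 1.16 V, so the device is actually in triode.
In triode I_D = k_n[V_ov V_DS − ½ V_DS²] and I_D = (V_DD − V_DS)/R_D. Equating: 24.9 V_DS² − 58.69 V_DS + 11.5 = 0, giving V_DS = 0.216 V (the root below V_ov).
I_D = (11.5 − 0.216) / 59.7 = 0.189 mA.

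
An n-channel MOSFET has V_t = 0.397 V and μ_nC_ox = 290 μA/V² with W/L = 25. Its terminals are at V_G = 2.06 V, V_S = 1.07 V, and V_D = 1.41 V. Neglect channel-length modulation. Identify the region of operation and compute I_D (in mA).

V_GS = V_G − V_S = 2.06 − 1.07 = 0.99 V; V_DS = V_D − V_S = 1.41 − 1.07 = 0.34 V.
k_n = μ_nC_ox · (W/L) = 7.25 mA/V².
V_ov = V_GS − V_t = 0.99 − 0.397 = 0.593 V.
Since V_DS = 0.34 V < V_ov = 0.593 V, the device is in the triode region.
I_D = k_n [V_ov · V_DS − ½ V_DS²] = 7.25 × [0.593 × 0.34 − 0.5 × 0.34²] = 1.04 mA.

Triode; I_D = 1.04 mA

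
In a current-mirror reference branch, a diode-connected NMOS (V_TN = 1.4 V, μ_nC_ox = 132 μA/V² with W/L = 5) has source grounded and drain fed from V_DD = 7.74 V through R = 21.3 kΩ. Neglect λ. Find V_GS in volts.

V_GS = 2.28 V

With gate tied to drain, V_GS = V_DS ≥ V_GS − V_TN, so the device is in saturation.
k_n = μ_nC_ox · (W/L) = 0.66 mA/V².
KCL at the drain: ½ k_n (V_GS − V_TN)² = (V_DD − V_GS)/R.
Let x = V_GS − 1.4. Then 7.03 x² + x − 6.34 = 0, giving x = 0.881 V (positive root), so V_GS = 2.28 V.
I_D = (V_DD − V_GS)/R = (7.74 − 2.28) / 21.3 = 0.256 mA.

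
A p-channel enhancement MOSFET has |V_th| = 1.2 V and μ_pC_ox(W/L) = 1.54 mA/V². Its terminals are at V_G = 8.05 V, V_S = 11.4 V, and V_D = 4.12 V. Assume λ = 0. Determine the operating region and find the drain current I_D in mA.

V_SG = V_S − V_G = 11.4 − 8.05 = 3.35 V; V_SD = V_S − V_D = 11.4 − 4.12 = 7.28 V.
V_ov = V_SG − |V_th| = 3.35 − 1.2 = 2.15 V.
Since V_SD = 7.28 V ≥ V_ov = 2.15 V, the device is in saturation.
I_D = ½ k_p V_ov² = 0.5 × 1.54 × 2.15² = 3.56 mA.

Saturation; I_D = 3.56 mA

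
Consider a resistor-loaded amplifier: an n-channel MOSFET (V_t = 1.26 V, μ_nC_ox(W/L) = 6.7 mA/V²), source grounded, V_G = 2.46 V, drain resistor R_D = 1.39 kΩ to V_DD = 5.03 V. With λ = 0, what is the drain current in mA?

I_D = 3.25 mA

V_GS = V_G = 2.46 V, so V_ov = 2.46 − 1.26 = 1.2 V.
Assume saturation: I_D = ½ k_n V_ov² = 0.5 × 6.7 × 1.2² = 4.82 mA, giving V_DS = V_DD − I_D R_D = 5.03 − 4.82 × 1.39 = -1.68 V.
But -1.68 V < V_ov = 1.2 V, so the device is actually in triode.
In triode I_D = k_n[V_ov V_DS − ½ V_DS²] and I_D = (V_DD − V_DS)/R_D. Equating: 4.66 V_DS² − 12.18 V_DS + 5.03 = 0, giving V_DS = 0.514 V (the root below V_ov).
I_D = (5.03 − 0.514) / 1.39 = 3.25 mA.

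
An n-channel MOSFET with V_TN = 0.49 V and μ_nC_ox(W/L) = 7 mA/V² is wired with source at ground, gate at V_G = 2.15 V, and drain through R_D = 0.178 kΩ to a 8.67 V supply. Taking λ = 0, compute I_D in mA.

V_GS = V_G = 2.15 V, so V_ov = 2.15 − 0.49 = 1.66 V.
Assume saturation: I_D = ½ k_n V_ov² = 0.5 × 7 × 1.66² = 9.64 mA, giving V_DS = V_DD − I_D R_D = 8.67 − 9.64 × 0.178 = 6.95 V.
V_DS = 6.95 V ≥ V_ov = 1.66 V, confirming saturation.

I_D = 9.64 mA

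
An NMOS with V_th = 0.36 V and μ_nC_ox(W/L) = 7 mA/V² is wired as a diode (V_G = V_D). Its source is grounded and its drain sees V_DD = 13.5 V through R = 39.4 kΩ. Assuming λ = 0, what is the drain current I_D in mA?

With gate tied to drain, V_GS = V_DS ≥ V_GS − V_th, so the device is in saturation.
KCL at the drain: ½ k_n (V_GS − V_th)² = (V_DD − V_GS)/R.
Let x = V_GS − 0.36. Then 138 x² + x − 13.14 = 0, giving x = 0.305 V (positive root), so V_GS = 0.665 V.
I_D = (V_DD − V_GS)/R = (13.5 − 0.665) / 39.4 = 0.326 mA.

I_D = 0.326 mA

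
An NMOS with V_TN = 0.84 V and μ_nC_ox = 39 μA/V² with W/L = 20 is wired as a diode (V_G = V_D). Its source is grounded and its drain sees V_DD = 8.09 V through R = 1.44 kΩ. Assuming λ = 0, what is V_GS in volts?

With gate tied to drain, V_GS = V_DS ≥ V_GS − V_TN, so the device is in saturation.
k_n = μ_nC_ox · (W/L) = 0.78 mA/V².
KCL at the drain: ½ k_n (V_GS − V_TN)² = (V_DD − V_GS)/R.
Let x = V_GS − 0.84. Then 0.562 x² + x − 7.25 = 0, giving x = 2.81 V (positive root), so V_GS = 3.65 V.
I_D = (V_DD − V_GS)/R = (8.09 − 3.65) / 1.44 = 3.08 mA.

V_GS = 3.65 V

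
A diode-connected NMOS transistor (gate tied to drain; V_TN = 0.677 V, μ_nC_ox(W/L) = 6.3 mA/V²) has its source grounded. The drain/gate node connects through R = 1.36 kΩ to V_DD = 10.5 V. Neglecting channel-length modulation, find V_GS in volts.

With gate tied to drain, V_GS = V_DS ≥ V_GS − V_TN, so the device is in saturation.
KCL at the drain: ½ k_n (V_GS − V_TN)² = (V_DD − V_GS)/R.
Let x = V_GS − 0.677. Then 4.28 x² + x − 9.823 = 0, giving x = 1.4 V (positive root), so V_GS = 2.08 V.
I_D = (V_DD − V_GS)/R = (10.5 − 2.08) / 1.36 = 6.19 mA.

V_GS = 2.08 V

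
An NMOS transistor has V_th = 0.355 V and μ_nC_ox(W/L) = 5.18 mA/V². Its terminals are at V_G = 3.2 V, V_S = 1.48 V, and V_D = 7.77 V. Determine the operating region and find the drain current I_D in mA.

Saturation; I_D = 4.83 mA

V_GS = V_G − V_S = 3.2 − 1.48 = 1.72 V; V_DS = V_D − V_S = 7.77 − 1.48 = 6.29 V.
V_ov = V_GS − V_th = 1.72 − 0.355 = 1.37 V.
Since V_DS = 6.29 V ≥ V_ov = 1.37 V, the device is in saturation.
I_D = ½ k_n V_ov² = 0.5 × 5.18 × 1.37² = 4.83 mA.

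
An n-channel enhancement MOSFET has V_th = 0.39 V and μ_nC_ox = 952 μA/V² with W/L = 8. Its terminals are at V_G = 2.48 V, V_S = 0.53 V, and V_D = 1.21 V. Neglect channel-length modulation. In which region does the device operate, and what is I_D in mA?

Triode; I_D = 6.32 mA

V_GS = V_G − V_S = 2.48 − 0.53 = 1.95 V; V_DS = V_D − V_S = 1.21 − 0.53 = 0.68 V.
k_n = μ_nC_ox · (W/L) = 7.616 mA/V².
V_ov = V_GS − V_th = 1.95 − 0.39 = 1.56 V.
Since V_DS = 0.68 V < V_ov = 1.56 V, the device is in the triode region.
I_D = k_n [V_ov · V_DS − ½ V_DS²] = 7.616 × [1.56 × 0.68 − 0.5 × 0.68²] = 6.32 mA.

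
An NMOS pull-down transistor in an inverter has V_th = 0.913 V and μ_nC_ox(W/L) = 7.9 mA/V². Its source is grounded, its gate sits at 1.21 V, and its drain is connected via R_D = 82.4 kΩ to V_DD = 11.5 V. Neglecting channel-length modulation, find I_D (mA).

I_D = 0.139 mA

V_GS = V_G = 1.21 V, so V_ov = 1.21 − 0.913 = 0.297 V.
Assume saturation: I_D = ½ k_n V_ov² = 0.5 × 7.9 × 0.297² = 0.348 mA, giving V_DS = V_DD − I_D R_D = 11.5 − 0.348 × 82.4 = -17.2 V.
But -17.2 V < V_ov = 0.297 V, so the device is actually in triode.
In triode I_D = k_n[V_ov V_DS − ½ V_DS²] and I_D = (V_DD − V_DS)/R_D. Equating: 325 V_DS² − 194.3 V_DS + 11.5 = 0, giving V_DS = 0.0666 V (the root below V_ov).
I_D = (11.5 − 0.0666) / 82.4 = 0.139 mA.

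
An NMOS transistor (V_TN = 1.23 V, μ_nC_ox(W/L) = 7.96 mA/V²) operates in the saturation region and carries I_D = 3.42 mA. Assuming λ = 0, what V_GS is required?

In saturation I_D = ½ k_n (V_GS − V_TN)², so V_GS − V_TN = √(2 I_D / k_n) = √(2 × 3.42 / 7.96) = 0.927 V.
V_GS = 1.23 + 0.927 = 2.16 V.

V_GS = 2.16 V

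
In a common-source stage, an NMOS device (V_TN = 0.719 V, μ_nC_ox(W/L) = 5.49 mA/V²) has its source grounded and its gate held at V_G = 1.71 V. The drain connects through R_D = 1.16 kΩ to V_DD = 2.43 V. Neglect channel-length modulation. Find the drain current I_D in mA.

V_GS = V_G = 1.71 V, so V_ov = 1.71 − 0.719 = 0.991 V.
Assume saturation: I_D = ½ k_n V_ov² = 0.5 × 5.49 × 0.991² = 2.7 mA, giving V_DS = V_DD − I_D R_D = 2.43 − 2.7 × 1.16 = -0.697 V.
But -0.697 V < V_ov = 0.991 V, so the device is actually in triode.
In triode I_D = k_n[V_ov V_DS − ½ V_DS²] and I_D = (V_DD − V_DS)/R_D. Equating: 3.18 V_DS² − 7.311 V_DS + 2.43 = 0, giving V_DS = 0.403 V (the root below V_ov).
I_D = (2.43 − 0.403) / 1.16 = 1.75 mA.

I_D = 1.75 mA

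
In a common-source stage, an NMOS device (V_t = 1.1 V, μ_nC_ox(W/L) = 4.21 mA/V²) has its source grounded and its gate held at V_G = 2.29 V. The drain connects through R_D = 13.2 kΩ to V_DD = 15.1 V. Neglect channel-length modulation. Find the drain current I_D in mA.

I_D = 1.12 mA

V_GS = V_G = 2.29 V, so V_ov = 2.29 − 1.1 = 1.19 V.
Assume saturation: I_D = ½ k_n V_ov² = 0.5 × 4.21 × 1.19² = 2.98 mA, giving V_DS = V_DD − I_D R_D = 15.1 − 2.98 × 13.2 = -24.2 V.
But -24.2 V < V_ov = 1.19 V, so the device is actually in triode.
In triode I_D = k_n[V_ov V_DS − ½ V_DS²] and I_D = (V_DD − V_DS)/R_D. Equating: 27.8 V_DS² − 67.13 V_DS + 15.1 = 0, giving V_DS = 0.251 V (the root below V_ov).
I_D = (15.1 − 0.251) / 13.2 = 1.12 mA.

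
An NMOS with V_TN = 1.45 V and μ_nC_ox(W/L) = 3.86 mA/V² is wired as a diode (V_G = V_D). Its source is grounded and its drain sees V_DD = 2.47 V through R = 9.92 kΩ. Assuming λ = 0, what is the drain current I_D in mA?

I_D = 0.0820 mA

With gate tied to drain, V_GS = V_DS ≥ V_GS − V_TN, so the device is in saturation.
KCL at the drain: ½ k_n (V_GS − V_TN)² = (V_DD − V_GS)/R.
Let x = V_GS − 1.45. Then 19.1 x² + x − 1.02 = 0, giving x = 0.206 V (positive root), so V_GS = 1.66 V.
I_D = (V_DD − V_GS)/R = (2.47 − 1.66) / 9.92 = 0.082 mA.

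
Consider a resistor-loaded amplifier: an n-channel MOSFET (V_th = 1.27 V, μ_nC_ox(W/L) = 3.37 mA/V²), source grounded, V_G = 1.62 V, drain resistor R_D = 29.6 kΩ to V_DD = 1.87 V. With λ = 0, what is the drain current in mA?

V_GS = V_G = 1.62 V, so V_ov = 1.62 − 1.27 = 0.35 V.
Assume saturation: I_D = ½ k_n V_ov² = 0.5 × 3.37 × 0.35² = 0.206 mA, giving V_DS = V_DD − I_D R_D = 1.87 − 0.206 × 29.6 = -4.24 V.
But -4.24 V < V_ov = 0.35 V, so the device is actually in triode.
In triode I_D = k_n[V_ov V_DS − ½ V_DS²] and I_D = (V_DD − V_DS)/R_D. Equating: 49.9 V_DS² − 35.91 V_DS + 1.87 = 0, giving V_DS = 0.0565 V (the root below V_ov).
I_D = (1.87 − 0.0565) / 29.6 = 0.0613 mA.

I_D = 0.0613 mA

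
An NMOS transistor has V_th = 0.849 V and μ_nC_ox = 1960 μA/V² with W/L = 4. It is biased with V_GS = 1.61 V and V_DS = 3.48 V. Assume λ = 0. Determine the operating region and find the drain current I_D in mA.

k_n = μ_nC_ox · (W/L) = 7.84 mA/V².
V_ov = V_GS − V_th = 1.61 − 0.849 = 0.761 V.
Since V_DS = 3.48 V ≥ V_ov = 0.761 V, the device is in saturation.
I_D = ½ k_n V_ov² = 0.5 × 7.84 × 0.761² = 2.27 mA.

Saturation; I_D = 2.27 mA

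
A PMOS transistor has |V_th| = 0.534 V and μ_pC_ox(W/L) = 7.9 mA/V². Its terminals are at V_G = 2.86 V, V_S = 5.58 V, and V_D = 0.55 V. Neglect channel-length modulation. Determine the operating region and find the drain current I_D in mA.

Saturation; I_D = 18.9 mA

V_SG = V_S − V_G = 5.58 − 2.86 = 2.72 V; V_SD = V_S − V_D = 5.58 − 0.55 = 5.03 V.
V_ov = V_SG − |V_th| = 2.72 − 0.534 = 2.19 V.
Since V_SD = 5.03 V ≥ V_ov = 2.19 V, the device is in saturation.
I_D = ½ k_p V_ov² = 0.5 × 7.9 × 2.19² = 18.9 mA.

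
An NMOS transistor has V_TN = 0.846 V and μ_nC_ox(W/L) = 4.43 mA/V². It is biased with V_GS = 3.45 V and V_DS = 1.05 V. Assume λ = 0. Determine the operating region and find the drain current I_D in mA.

Triode; I_D = 9.67 mA

V_ov = V_GS − V_TN = 3.45 − 0.846 = 2.6 V.
Since V_DS = 1.05 V < V_ov = 2.6 V, the device is in the triode region.
I_D = k_n [V_ov · V_DS − ½ V_DS²] = 4.43 × [2.6 × 1.05 − 0.5 × 1.05²] = 9.67 mA.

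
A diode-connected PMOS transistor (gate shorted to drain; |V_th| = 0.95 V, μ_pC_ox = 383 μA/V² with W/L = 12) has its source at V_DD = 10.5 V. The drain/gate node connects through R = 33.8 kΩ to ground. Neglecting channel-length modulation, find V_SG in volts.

V_SG = 1.29 V

With gate tied to drain, V_SG = V_SD ≥ V_SG − |V_th|, so the device is in saturation.
k_p = μ_pC_ox · (W/L) = 4.596 mA/V².
KCL at the drain: ½ k_p (V_SG − |V_th|)² = (V_DD − V_SG)/R.
Let x = V_SG − 0.95. Then 77.7 x² + x − 9.55 = 0, giving x = 0.344 V (positive root), so V_SG = 1.29 V.
I_D = (V_DD − V_SG)/R = (10.5 − 1.29) / 33.8 = 0.272 mA.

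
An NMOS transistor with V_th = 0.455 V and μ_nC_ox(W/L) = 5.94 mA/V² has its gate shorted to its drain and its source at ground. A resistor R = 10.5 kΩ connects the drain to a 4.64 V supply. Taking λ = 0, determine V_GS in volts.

With gate tied to drain, V_GS = V_DS ≥ V_GS − V_th, so the device is in saturation.
KCL at the drain: ½ k_n (V_GS − V_th)² = (V_DD − V_GS)/R.
Let x = V_GS − 0.455. Then 31.2 x² + x − 4.185 = 0, giving x = 0.351 V (positive root), so V_GS = 0.806 V.
I_D = (V_DD − V_GS)/R = (4.64 − 0.806) / 10.5 = 0.365 mA.

V_GS = 0.806 V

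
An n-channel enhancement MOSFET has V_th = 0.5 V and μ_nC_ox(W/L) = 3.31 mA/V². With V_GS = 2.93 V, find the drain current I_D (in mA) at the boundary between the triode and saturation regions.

At the boundary V_DS = V_ov = V_GS − V_th = 2.93 − 0.5 = 2.43 V.
I_D = ½ k_n V_ov² = 0.5 × 3.31 × 2.43² = 9.77 mA.

I_D = 9.77 mA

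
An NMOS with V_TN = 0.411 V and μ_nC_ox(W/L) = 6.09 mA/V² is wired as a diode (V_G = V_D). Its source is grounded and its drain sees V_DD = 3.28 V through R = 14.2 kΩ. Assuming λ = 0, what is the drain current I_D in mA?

With gate tied to drain, V_GS = V_DS ≥ V_GS − V_TN, so the device is in saturation.
KCL at the drain: ½ k_n (V_GS − V_TN)² = (V_DD − V_GS)/R.
Let x = V_GS − 0.411. Then 43.2 x² + x − 2.869 = 0, giving x = 0.246 V (positive root), so V_GS = 0.657 V.
I_D = (V_DD − V_GS)/R = (3.28 − 0.657) / 14.2 = 0.185 mA.

I_D = 0.185 mA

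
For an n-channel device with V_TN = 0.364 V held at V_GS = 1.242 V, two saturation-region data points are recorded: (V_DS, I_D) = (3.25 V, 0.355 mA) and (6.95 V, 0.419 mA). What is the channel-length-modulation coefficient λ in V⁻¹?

With V_GS fixed, I_D ∝ (1 + λ V_DS) in saturation, so I_D2/I_D1 = (1 + λ V_DS2)/(1 + λ V_DS1).
0.419/0.355 = 1.18 = (1 + 6.95 λ)/(1 + 3.25 λ).
Solving: λ (I_D1 V_DS2 − I_D2 V_DS1) = I_D2 − I_D1, so λ = (0.419 − 0.355) / (0.355 × 6.95 − 0.419 × 3.25) = 0.064 / 1.11 = 0.0579 V⁻¹.

λ = 0.0579 V⁻¹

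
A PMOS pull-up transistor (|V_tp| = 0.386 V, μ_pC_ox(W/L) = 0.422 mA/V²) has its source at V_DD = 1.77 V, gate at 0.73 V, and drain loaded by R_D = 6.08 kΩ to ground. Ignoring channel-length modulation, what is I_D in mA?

V_SG = V_DD − V_G = 1.77 − 0.73 = 1.04 V, so V_ov = 1.04 − 0.386 = 0.654 V.
Assume saturation: I_D = ½ k_p V_ov² = 0.5 × 0.422 × 0.654² = 0.0902 mA, giving V_SD = V_DD − I_D R_D = 1.77 − 0.0902 × 6.08 = 1.22 V.
V_SD = 1.22 V ≥ V_ov = 0.654 V, confirming saturation.

I_D = 0.0902 mA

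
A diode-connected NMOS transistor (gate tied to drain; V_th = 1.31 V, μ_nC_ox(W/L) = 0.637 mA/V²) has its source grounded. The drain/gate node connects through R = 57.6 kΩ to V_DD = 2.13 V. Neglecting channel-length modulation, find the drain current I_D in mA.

I_D = 0.0110 mA

With gate tied to drain, V_GS = V_DS ≥ V_GS − V_th, so the device is in saturation.
KCL at the drain: ½ k_n (V_GS − V_th)² = (V_DD − V_GS)/R.
Let x = V_GS − 1.31. Then 18.3 x² + x − 0.82 = 0, giving x = 0.186 V (positive root), so V_GS = 1.5 V.
I_D = (V_DD − V_GS)/R = (2.13 − 1.5) / 57.6 = 0.011 mA.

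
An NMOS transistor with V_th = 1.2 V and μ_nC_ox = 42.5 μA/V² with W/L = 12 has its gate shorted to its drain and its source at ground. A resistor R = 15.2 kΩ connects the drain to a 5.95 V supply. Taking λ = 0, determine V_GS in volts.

With gate tied to drain, V_GS = V_DS ≥ V_GS − V_th, so the device is in saturation.
k_n = μ_nC_ox · (W/L) = 0.51 mA/V².
KCL at the drain: ½ k_n (V_GS − V_th)² = (V_DD − V_GS)/R.
Let x = V_GS − 1.2. Then 3.88 x² + x − 4.75 = 0, giving x = 0.986 V (positive root), so V_GS = 2.19 V.
I_D = (V_DD − V_GS)/R = (5.95 − 2.19) / 15.2 = 0.248 mA.

V_GS = 2.19 V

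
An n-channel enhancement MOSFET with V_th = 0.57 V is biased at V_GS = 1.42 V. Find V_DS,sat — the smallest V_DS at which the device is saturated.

V_DS,sat = 0.850 V

The boundary between triode and saturation is V_DS = V_GS − V_th = V_ov.
V_ov = 1.42 − 0.57 = 0.85 V.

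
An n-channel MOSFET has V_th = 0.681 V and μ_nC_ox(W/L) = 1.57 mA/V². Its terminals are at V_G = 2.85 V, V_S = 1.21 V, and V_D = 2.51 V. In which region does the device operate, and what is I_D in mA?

V_GS = V_G − V_S = 2.85 − 1.21 = 1.64 V; V_DS = V_D − V_S = 2.51 − 1.21 = 1.3 V.
V_ov = V_GS − V_th = 1.64 − 0.681 = 0.959 V.
Since V_DS = 1.3 V ≥ V_ov = 0.959 V, the device is in saturation.
I_D = ½ k_n V_ov² = 0.5 × 1.57 × 0.959² = 0.722 mA.

Saturation; I_D = 0.722 mA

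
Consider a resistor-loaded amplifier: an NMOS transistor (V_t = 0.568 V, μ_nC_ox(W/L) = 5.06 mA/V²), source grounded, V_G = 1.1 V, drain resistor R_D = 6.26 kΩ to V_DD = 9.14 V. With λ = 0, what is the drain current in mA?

I_D = 0.716 mA

V_GS = V_G = 1.1 V, so V_ov = 1.1 − 0.568 = 0.532 V.
Assume saturation: I_D = ½ k_n V_ov² = 0.5 × 5.06 × 0.532² = 0.716 mA, giving V_DS = V_DD − I_D R_D = 9.14 − 0.716 × 6.26 = 4.66 V.
V_DS = 4.66 V ≥ V_ov = 0.532 V, confirming saturation.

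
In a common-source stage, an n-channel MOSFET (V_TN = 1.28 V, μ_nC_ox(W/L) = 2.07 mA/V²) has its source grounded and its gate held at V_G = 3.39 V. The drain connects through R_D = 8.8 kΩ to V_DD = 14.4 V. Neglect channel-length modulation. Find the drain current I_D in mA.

I_D = 1.59 mA

V_GS = V_G = 3.39 V, so V_ov = 3.39 − 1.28 = 2.11 V.
Assume saturation: I_D = ½ k_n V_ov² = 0.5 × 2.07 × 2.11² = 4.61 mA, giving V_DS = V_DD − I_D R_D = 14.4 − 4.61 × 8.8 = -26.1 V.
But -26.1 V < V_ov = 2.11 V, so the device is actually in triode.
In triode I_D = k_n[V_ov V_DS − ½ V_DS²] and I_D = (V_DD − V_DS)/R_D. Equating: 9.11 V_DS² − 39.44 V_DS + 14.4 = 0, giving V_DS = 0.403 V (the root below V_ov).
I_D = (14.4 − 0.403) / 8.8 = 1.59 mA.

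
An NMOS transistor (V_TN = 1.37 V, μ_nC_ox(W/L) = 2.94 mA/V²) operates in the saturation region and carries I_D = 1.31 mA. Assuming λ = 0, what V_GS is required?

V_GS = 2.31 V

In saturation I_D = ½ k_n (V_GS − V_TN)², so V_GS − V_TN = √(2 I_D / k_n) = √(2 × 1.31 / 2.94) = 0.944 V.
V_GS = 1.37 + 0.944 = 2.31 V.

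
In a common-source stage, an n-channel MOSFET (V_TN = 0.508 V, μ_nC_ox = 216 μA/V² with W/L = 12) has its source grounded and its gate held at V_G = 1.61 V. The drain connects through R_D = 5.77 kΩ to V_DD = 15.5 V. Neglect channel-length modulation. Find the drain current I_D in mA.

V_GS = V_G = 1.61 V, so V_ov = 1.61 − 0.508 = 1.1 V.
k_n = μ_nC_ox · (W/L) = 2.592 mA/V².
Assume saturation: I_D = ½ k_n V_ov² = 0.5 × 2.592 × 1.1² = 1.57 mA, giving V_DS = V_DD − I_D R_D = 15.5 − 1.57 × 5.77 = 6.42 V.
V_DS = 6.42 V ≥ V_ov = 1.1 V, confirming saturation.

I_D = 1.57 mA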